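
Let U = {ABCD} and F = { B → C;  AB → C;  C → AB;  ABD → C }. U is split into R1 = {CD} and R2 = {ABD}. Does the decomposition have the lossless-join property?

No

Common attributes: R1 ∩ R2 = {D}.
No dependency enlarges {D}, so (D)⁺ = {D}.
The closure contains neither all of R1 = {CD} nor all of R2 = {ABD}, so the common attributes are not a superkey of either fragment. The join is lossy.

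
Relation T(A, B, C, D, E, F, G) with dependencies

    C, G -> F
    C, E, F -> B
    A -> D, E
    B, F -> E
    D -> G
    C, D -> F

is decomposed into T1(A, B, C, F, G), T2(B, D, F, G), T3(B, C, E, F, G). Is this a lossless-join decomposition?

No

Chase test. Columns are A, B, C, D, E, F, G; row i has aⱼ where attribute j ∈ Ti, else bᵢⱼ.
Initial tableau (one row per fragment):
  row 1: a1 a2 a3 b14 b15 a6 a7
  row 2: b21 a2 b23 a4 b25 a6 a7
  row 3: b31 a2 a3 b34 a5 a6 a7
Rows 1 and 2 agree on B, F; apply B, F→E and equate their E entries.
Rows 1 and 3 agree on B, F; apply B, F→E and equate their E entries.
No row becomes fully distinguished — the join is lossy.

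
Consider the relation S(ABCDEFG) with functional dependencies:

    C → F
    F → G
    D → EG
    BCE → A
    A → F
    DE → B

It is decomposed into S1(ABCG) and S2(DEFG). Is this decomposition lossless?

No

Common attributes: S1 ∩ S2 = {G}.
No dependency enlarges {G}, so (G)⁺ = {G}.
The closure contains neither all of S1 = {ABCG} nor all of S2 = {DEFG}, so the common attributes are not a superkey of either fragment. The join is lossy.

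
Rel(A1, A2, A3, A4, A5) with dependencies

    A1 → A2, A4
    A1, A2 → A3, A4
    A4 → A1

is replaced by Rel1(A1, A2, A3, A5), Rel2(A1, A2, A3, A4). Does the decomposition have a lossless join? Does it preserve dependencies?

Lossless test: (A1, A2, A3)⁺ = {A1, A2, A3, A4}, which contains all of one fragment — lossless.
Dependency preservation: every FD's attributes lie within a single fragment, so each can be enforced locally — preserved.

lossless and dependency-preserving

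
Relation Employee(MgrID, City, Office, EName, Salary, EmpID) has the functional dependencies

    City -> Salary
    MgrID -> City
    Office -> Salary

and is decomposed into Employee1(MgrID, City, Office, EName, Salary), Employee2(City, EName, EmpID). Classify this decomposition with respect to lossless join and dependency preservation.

Lossless test: (City, EName)⁺ = {City, EName, Salary}, which is a superkey of neither fragment — lossy.
Dependency preservation: every FD's attributes lie within a single fragment, so each can be enforced locally — preserved.

lossy but dependency-preserving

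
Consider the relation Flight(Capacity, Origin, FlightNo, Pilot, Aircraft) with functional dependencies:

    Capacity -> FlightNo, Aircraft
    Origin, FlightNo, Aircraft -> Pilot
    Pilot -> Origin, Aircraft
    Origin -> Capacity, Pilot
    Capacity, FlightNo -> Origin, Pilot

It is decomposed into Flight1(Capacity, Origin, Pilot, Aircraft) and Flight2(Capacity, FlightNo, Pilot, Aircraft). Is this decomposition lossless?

Yes

Common attributes: Flight1 ∩ Flight2 = {Capacity, Pilot, Aircraft}.
Closure of {Capacity, Pilot, Aircraft}: Capacity → FlightNo, Aircraft applies, adding FlightNo; Pilot → Origin, Aircraft applies, adding Origin. So (Capacity, Pilot, Aircraft)⁺ = {Capacity, Origin, FlightNo, Pilot, Aircraft}.
This closure contains every attribute of Flight1, so Flight1 ∩ Flight2 → Flight1. The join is lossless.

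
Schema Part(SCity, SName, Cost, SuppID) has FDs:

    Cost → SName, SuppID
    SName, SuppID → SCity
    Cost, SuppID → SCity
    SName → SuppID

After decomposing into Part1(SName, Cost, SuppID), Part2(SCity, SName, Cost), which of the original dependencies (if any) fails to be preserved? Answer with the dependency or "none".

Cost → SName, SuppID lies within Part1.
SName, SuppID → SCity: restricted closure across fragments reaches SCity.
Cost, SuppID → SCity: restricted closure across fragments reaches SCity.
SName → SuppID lies within Part1.
Every dependency is enforceable on the fragments, so the decomposition is dependency-preserving.

none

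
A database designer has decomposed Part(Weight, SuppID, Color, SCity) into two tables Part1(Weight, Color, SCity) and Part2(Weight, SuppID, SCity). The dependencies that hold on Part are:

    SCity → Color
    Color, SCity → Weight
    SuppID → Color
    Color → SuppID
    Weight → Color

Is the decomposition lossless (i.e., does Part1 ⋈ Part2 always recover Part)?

Common attributes: Part1 ∩ Part2 = {Weight, SCity}.
Closure of {Weight, SCity}: SCity → Color applies, adding Color; Color → SuppID applies, adding SuppID. So (Weight, SCity)⁺ = {Weight, SuppID, Color, SCity}.
This closure contains every attribute of Part1, so Part1 ∩ Part2 → Part1. The join is lossless.

Yes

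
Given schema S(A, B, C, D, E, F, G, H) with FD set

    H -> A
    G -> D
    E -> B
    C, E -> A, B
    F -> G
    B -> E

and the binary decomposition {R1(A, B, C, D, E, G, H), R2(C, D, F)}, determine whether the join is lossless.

No

Common attributes: R1 ∩ R2 = {C, D}.
No dependency enlarges {C, D}, so (C, D)⁺ = {C, D}.
The closure contains neither all of R1 = {A, B, C, D, E, G, H} nor all of R2 = {C, D, F}, so the common attributes are not a superkey of either fragment. The join is lossy.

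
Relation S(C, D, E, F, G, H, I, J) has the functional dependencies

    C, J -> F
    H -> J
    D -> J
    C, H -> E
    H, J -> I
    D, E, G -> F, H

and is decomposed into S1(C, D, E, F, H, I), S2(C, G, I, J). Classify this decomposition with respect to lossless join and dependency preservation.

Lossless test: (C, I)⁺ = {C, I}, which is a superkey of neither fragment — lossy.
Dependency preservation: the restricted closure of {C, J} across the fragments never reaches {F}, so C, J → F cannot be enforced without a join — not preserved.

lossy and not dependency-preserving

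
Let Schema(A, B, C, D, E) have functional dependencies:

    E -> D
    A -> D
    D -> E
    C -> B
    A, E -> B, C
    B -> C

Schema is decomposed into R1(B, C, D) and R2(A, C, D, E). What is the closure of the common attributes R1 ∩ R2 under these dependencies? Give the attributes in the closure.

R1 ∩ R2 = {C, D}.
D → E applies, adding E
C → B applies, adding B
Closure: {B, C, D, E}.

B, C, D, E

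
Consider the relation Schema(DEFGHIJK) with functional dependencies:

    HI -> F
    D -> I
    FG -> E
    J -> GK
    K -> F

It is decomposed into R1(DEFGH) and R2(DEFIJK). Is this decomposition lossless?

No

Common attributes: R1 ∩ R2 = {DEF}.
Closure of {DEF}: D → I applies, adding I. So (DEF)⁺ = {DEFI}.
The closure contains neither all of R1 = {DEFGH} nor all of R2 = {DEFIJK}, so the common attributes are not a superkey of either fragment. The join is lossy.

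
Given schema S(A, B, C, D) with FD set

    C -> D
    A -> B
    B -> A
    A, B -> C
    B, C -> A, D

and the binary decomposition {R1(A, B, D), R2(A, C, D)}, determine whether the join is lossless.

Common attributes: R1 ∩ R2 = {A, D}.
Closure of {A, D}: A → B applies, adding B; A, B → C applies, adding C. So (A, D)⁺ = {A, B, C, D}.
This closure contains every attribute of R1, so R1 ∩ R2 → R1. The join is lossless.

Yes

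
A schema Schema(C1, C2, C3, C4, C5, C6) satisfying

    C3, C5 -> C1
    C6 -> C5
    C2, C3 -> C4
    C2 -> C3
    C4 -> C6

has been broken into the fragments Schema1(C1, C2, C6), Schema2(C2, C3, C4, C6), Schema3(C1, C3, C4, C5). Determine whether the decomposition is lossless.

Chase test. Columns are C1, C2, C3, C4, C5, C6; row i has aⱼ where attribute j ∈ Schemai, else bᵢⱼ.
Initial tableau (one row per fragment):
  row 1: a1 a2 b13 b14 b15 a6
  row 2: b21 a2 a3 a4 b25 a6
  row 3: a1 b32 a3 a4 a5 b36
Rows 1 and 2 agree on C6; apply C6→C5 and equate their C5 entries.
Rows 1 and 2 agree on C2; apply C2→C3 and equate their C3 entries.
Rows 2 and 3 agree on C4; apply C4→C6 and equate their C6 entries.
Rows 1 and 2 agree on C3, C5; apply C3, C5→C1 and equate their C1 entries.
Rows 1 and 3 agree on C6; apply C6→C5 and equate their C5 entries.
Rows 1 and 2 agree on C2, C3; apply C2, C3→C4 and equate their C4 entries.
Row 1 is now all distinguished symbols — the join is lossless.

Yes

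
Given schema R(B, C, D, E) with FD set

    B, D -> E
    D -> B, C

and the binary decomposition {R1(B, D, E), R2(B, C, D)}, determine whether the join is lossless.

Yes

Common attributes: R1 ∩ R2 = {B, D}.
Closure of {B, D}: B, D → E applies, adding E; D → B, C applies, adding C. So (B, D)⁺ = {B, C, D, E}.
This closure contains every attribute of R1, so R1 ∩ R2 → R1. The join is lossless.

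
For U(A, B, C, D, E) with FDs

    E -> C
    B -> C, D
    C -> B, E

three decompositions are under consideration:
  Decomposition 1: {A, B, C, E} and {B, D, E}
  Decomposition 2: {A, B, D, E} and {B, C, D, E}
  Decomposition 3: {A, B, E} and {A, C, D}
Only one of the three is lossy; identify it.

Decomposition 3

Decomposition 1: common = {B, E}, closure = {B, C, D, E} → lossless.
Decomposition 2: common = {B, D, E}, closure = {B, C, D, E} → lossless.
Decomposition 3: common = {A}, closure = {A} → lossy.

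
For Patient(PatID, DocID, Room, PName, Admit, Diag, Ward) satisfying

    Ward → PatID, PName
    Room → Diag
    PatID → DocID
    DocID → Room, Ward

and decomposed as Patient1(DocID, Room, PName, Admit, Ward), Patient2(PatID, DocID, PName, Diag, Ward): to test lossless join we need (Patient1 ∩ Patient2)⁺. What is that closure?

PatID, DocID, Room, PName, Diag, Ward

Patient1 ∩ Patient2 = {DocID, PName, Ward}.
Ward → PatID, PName applies, adding PatID
DocID → Room, Ward applies, adding Room
Room → Diag applies, adding Diag
Closure: {PatID, DocID, Room, PName, Diag, Ward}.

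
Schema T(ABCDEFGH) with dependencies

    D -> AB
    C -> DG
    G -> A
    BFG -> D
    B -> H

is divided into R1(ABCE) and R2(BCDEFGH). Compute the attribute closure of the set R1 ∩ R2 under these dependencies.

ABCDEGH

R1 ∩ R2 = {BCE}.
C → DG applies, adding DG
G → A applies, adding A
B → H applies, adding H
Closure: {ABCDEGH}.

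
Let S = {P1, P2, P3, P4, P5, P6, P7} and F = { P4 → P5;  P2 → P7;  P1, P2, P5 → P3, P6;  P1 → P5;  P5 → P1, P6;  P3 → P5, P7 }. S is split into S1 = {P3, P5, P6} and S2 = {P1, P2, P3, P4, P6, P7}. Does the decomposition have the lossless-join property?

Yes

Common attributes: S1 ∩ S2 = {P3, P6}.
Closure of {P3, P6}: P3 → P5, P7 applies, adding P5, P7; P5 → P1, P6 applies, adding P1. So (P3, P6)⁺ = {P1, P3, P5, P6, P7}.
This closure contains every attribute of S1, so S1 ∩ S2 → S1. The join is lossless.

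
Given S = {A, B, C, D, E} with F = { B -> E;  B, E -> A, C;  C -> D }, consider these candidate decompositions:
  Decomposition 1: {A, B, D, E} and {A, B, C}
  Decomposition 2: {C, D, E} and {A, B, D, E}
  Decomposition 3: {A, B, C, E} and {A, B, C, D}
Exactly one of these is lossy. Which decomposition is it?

Decomposition 2

Decomposition 1: common = {A, B}, closure = {A, B, C, D, E} → lossless.
Decomposition 2: common = {D, E}, closure = {D, E} → lossy.
Decomposition 3: common = {A, B, C}, closure = {A, B, C, D, E} → lossless.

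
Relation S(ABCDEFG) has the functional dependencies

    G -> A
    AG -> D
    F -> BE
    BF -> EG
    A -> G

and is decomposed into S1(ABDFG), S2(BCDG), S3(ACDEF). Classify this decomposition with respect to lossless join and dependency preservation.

Lossless test (chase): Rows 1 and 2 agree on G; apply G→A and equate their A entries. Rows 1 and 3 agree on F; apply F→BE and equate their BE entries. Rows 1 and 3 agree on BF; apply BF→EG and equate their EG entries. Row 3 is now all distinguished symbols — the join is lossless.
Dependency preservation: F → BE; BF → EG are not contained in any single fragment, but the restricted closure of each left-hand side across the fragments still reaches the right-hand side; the remaining FDs each lie inside some fragment. All dependencies are preserved.

lossless and dependency-preserving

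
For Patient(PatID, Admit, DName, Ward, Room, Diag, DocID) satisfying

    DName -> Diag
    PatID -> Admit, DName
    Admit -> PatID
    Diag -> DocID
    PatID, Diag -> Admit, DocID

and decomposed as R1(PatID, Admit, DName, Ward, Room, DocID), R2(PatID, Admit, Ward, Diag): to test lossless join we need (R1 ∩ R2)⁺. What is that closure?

R1 ∩ R2 = {PatID, Admit, Ward}.
PatID → Admit, DName applies, adding DName
DName → Diag applies, adding Diag
Diag → DocID applies, adding DocID
Closure: {PatID, Admit, DName, Ward, Diag, DocID}.

PatID, Admit, DName, Ward, Diag, DocID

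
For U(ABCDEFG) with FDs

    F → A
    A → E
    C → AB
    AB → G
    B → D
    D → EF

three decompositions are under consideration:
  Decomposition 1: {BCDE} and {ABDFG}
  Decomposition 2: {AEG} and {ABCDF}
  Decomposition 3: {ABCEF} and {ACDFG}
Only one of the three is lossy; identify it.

Decomposition 1: common = {BD}, closure = {ABDEFG} → lossless.
Decomposition 2: common = {A}, closure = {AE} → lossy.
Decomposition 3: common = {ACF}, closure = {ABCDEFG} → lossless.

Decomposition 2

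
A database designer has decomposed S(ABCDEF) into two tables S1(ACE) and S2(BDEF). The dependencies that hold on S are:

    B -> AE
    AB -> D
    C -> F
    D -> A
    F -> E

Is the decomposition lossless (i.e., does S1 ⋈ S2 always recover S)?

Common attributes: S1 ∩ S2 = {E}.
No dependency enlarges {E}, so (E)⁺ = {E}.
The closure contains neither all of S1 = {ACE} nor all of S2 = {BDEF}, so the common attributes are not a superkey of either fragment. The join is lossy.

No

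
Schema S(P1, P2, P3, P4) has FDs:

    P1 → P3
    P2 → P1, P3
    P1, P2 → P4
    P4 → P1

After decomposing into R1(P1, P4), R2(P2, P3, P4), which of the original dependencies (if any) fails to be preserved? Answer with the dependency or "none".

P1 → P3

Check P1 → P3: no single fragment contains all of {P1, P3}, and the restricted closure of {P1} across the fragments never reaches {P3}.
P2 → P1, P3 is preserved.
P1, P2 → P4 is preserved.
P4 → P1 is preserved.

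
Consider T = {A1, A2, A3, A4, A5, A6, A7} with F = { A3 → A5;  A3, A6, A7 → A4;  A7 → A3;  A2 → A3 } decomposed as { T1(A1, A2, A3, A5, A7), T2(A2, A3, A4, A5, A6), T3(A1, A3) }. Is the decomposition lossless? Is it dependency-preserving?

lossy and not dependency-preserving

Lossless test (chase): Rows 1 and 3 agree on A3; apply A3→A5 and equate their A5 entries. No row becomes fully distinguished — the join is lossy.
Dependency preservation: the restricted closure of {A3, A6, A7} across the fragments never reaches {A4}, so A3, A6, A7 → A4 cannot be enforced without a join — not preserved.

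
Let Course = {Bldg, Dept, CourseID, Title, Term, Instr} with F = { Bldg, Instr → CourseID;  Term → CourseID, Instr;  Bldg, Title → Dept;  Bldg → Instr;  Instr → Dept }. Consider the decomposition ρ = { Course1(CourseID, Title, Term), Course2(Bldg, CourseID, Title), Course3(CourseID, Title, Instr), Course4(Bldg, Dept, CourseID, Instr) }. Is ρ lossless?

No

Chase test. Columns are Bldg, Dept, CourseID, Title, Term, Instr; row i has aⱼ where attribute j ∈ Coursei, else bᵢⱼ.
Initial tableau (one row per fragment):
  row 1: b11 b12 a3 a4 a5 b16
  row 2: a1 b22 a3 a4 b25 b26
  row 3: b31 b32 a3 a4 b35 a6
  row 4: a1 a2 a3 b44 b45 a6
Rows 2 and 4 agree on Bldg; apply Bldg→Instr and equate their Instr entries.
Rows 2 and 3 agree on Instr; apply Instr→Dept and equate their Dept entries.
Rows 2 and 4 agree on Instr; apply Instr→Dept and equate their Dept entries.
No row becomes fully distinguished — the join is lossy.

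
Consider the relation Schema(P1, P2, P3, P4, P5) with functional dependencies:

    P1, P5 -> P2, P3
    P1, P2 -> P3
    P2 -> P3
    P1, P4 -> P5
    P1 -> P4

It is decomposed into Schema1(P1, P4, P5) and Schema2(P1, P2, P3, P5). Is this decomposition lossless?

Yes

Common attributes: Schema1 ∩ Schema2 = {P1, P5}.
Closure of {P1, P5}: P1, P5 → P2, P3 applies, adding P2, P3; P1 → P4 applies, adding P4. So (P1, P5)⁺ = {P1, P2, P3, P4, P5}.
This closure contains every attribute of Schema1, so Schema1 ∩ Schema2 → Schema1. The join is lossless.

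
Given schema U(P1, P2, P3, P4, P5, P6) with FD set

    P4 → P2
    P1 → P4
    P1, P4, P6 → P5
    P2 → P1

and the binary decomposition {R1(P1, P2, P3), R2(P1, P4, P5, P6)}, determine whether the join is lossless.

Common attributes: R1 ∩ R2 = {P1}.
Closure of {P1}: P1 → P4 applies, adding P4; P4 → P2 applies, adding P2. So (P1)⁺ = {P1, P2, P4}.
The closure contains neither all of R1 = {P1, P2, P3} nor all of R2 = {P1, P4, P5, P6}, so the common attributes are not a superkey of either fragment. The join is lossy.

No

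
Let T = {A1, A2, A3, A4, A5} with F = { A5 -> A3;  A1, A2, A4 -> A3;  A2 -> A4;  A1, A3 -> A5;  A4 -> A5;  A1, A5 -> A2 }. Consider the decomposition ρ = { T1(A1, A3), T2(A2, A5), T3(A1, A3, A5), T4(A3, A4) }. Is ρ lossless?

No

Chase test. Columns are A1, A2, A3, A4, A5; row i has aⱼ where attribute j ∈ Ti, else bᵢⱼ.
Initial tableau (one row per fragment):
  row 1: a1 b12 a3 b14 b15
  row 2: b21 a2 b23 b24 a5
  row 3: a1 b32 a3 b34 a5
  row 4: b41 b42 a3 a4 b45
Rows 2 and 3 agree on A5; apply A5→A3 and equate their A3 entries.
Rows 1 and 3 agree on A1, A3; apply A1, A3→A5 and equate their A5 entries.
Rows 1 and 3 agree on A1, A5; apply A1, A5→A2 and equate their A2 entries.
Rows 1 and 3 agree on A2; apply A2→A4 and equate their A4 entries.
No row becomes fully distinguished — the join is lossy.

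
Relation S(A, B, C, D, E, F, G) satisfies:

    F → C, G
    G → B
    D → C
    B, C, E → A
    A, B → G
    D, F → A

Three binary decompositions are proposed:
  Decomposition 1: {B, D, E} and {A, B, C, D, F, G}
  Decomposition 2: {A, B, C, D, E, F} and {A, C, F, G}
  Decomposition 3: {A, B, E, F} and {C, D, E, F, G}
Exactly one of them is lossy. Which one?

Decomposition 1: common = {B, D}, closure = {B, C, D} → lossy.
Decomposition 2: common = {A, C, F}, closure = {A, B, C, F, G} → lossless.
Decomposition 3: common = {E, F}, closure = {A, B, C, E, F, G} → lossless.

Decomposition 1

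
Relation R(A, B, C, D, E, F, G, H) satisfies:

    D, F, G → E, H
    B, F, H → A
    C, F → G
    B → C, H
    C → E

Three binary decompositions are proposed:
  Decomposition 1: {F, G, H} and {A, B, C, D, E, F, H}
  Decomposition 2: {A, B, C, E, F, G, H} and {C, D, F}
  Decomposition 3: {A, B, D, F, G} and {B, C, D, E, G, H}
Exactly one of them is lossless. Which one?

Decomposition 1: common = {F, H}, closure = {F, H} → lossy.
Decomposition 2: common = {C, F}, closure = {C, E, F, G} → lossy.
Decomposition 3: common = {B, D, G}, closure = {B, C, D, E, G, H} → lossless.

Decomposition 3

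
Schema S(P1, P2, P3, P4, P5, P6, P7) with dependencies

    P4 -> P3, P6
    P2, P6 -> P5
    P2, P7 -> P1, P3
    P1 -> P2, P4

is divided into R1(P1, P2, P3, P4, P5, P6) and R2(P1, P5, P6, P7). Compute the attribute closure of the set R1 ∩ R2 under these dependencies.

R1 ∩ R2 = {P1, P5, P6}.
P1 → P2, P4 applies, adding P2, P4
P4 → P3, P6 applies, adding P3
Closure: {P1, P2, P3, P4, P5, P6}.

P1, P2, P3, P4, P5, P6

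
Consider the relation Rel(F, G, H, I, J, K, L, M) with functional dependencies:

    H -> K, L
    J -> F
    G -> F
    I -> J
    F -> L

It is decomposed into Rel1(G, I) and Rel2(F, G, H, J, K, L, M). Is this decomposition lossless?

No

Common attributes: Rel1 ∩ Rel2 = {G}.
Closure of {G}: G → F applies, adding F; F → L applies, adding L. So (G)⁺ = {F, G, L}.
The closure contains neither all of Rel1 = {G, I} nor all of Rel2 = {F, G, H, J, K, L, M}, so the common attributes are not a superkey of either fragment. The join is lossy.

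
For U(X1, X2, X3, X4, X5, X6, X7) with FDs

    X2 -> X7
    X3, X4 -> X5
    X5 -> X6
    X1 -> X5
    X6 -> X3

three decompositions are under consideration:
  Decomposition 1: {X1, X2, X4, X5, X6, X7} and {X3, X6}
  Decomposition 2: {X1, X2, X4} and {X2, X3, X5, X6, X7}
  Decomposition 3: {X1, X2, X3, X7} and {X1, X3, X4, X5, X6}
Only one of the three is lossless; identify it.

Decomposition 1: common = {X6}, closure = {X3, X6} → lossless.
Decomposition 2: common = {X2}, closure = {X2, X7} → lossy.
Decomposition 3: common = {X1, X3}, closure = {X1, X3, X5, X6} → lossy.

Decomposition 1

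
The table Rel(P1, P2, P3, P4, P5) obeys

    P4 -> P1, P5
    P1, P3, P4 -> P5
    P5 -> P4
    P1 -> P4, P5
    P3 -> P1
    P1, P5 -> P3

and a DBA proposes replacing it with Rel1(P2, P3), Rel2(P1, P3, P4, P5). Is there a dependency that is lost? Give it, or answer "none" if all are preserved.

none

P4 → P1, P5 lies within Rel2.
P1, P3, P4 → P5 lies within Rel2.
P5 → P4 lies within Rel2.
P1 → P4, P5 lies within Rel2.
P3 → P1 lies within Rel2.
P1, P5 → P3 lies within Rel2.
Every dependency is enforceable on the fragments, so the decomposition is dependency-preserving.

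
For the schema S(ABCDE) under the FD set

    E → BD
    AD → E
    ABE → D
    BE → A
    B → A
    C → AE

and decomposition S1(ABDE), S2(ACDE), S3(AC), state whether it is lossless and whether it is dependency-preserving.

lossless and dependency-preserving

Lossless test (chase): Rows 1 and 2 agree on E; apply E→BD and equate their BD entries. Rows 2 and 3 agree on C; apply C→AE and equate their AE entries. Rows 1 and 3 agree on E; apply E→BD and equate their BD entries. Row 2 is now all distinguished symbols — the join is lossless.
Dependency preservation: every FD's attributes lie within a single fragment, so each can be enforced locally — preserved.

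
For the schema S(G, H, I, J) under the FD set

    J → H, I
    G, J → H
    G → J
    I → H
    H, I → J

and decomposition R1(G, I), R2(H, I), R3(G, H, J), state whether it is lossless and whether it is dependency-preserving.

lossless but not dependency-preserving

Lossless test (chase): Rows 1 and 3 agree on G; apply G→J and equate their J entries. Rows 1 and 2 agree on I; apply I→H and equate their H entries. Rows 1 and 2 agree on H, I; apply H, I→J and equate their J entries. Rows 1 and 3 agree on J; apply J→H, I and equate their H, I entries. Row 1 is now all distinguished symbols — the join is lossless.
Dependency preservation: the restricted closure of {J} across the fragments never reaches {H, I}, so J → H, I cannot be enforced without a join — not preserved.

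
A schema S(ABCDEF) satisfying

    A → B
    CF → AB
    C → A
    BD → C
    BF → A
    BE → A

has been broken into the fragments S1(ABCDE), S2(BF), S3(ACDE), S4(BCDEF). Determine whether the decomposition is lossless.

Yes

Chase test. Columns are ABCDEF; row i has aⱼ where attribute j ∈ Si, else bᵢⱼ.
Initial tableau (one row per fragment):
  row 1: a1 a2 a3 a4 a5 b16
  row 2: b21 a2 b23 b24 b25 a6
  row 3: a1 b32 a3 a4 a5 b36
  row 4: b41 a2 a3 a4 a5 a6
Rows 1 and 3 agree on A; apply A→B and equate their B entries.
Rows 1 and 4 agree on C; apply C→A and equate their A entries.
Rows 2 and 4 agree on BF; apply BF→A and equate their A entries.
Row 4 is now all distinguished symbols — the join is lossless.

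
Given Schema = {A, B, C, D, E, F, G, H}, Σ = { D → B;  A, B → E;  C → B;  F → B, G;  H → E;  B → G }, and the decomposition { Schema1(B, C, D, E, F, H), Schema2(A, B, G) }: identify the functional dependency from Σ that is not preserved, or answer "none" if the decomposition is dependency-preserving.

Check A, B → E: no single fragment contains all of {A, B, E}, and the restricted closure of {A, B} across the fragments never reaches {E}.
D → B is preserved.
C → B is preserved.
F → B, G is preserved.
H → E is preserved.
B → G is preserved.

A, B → E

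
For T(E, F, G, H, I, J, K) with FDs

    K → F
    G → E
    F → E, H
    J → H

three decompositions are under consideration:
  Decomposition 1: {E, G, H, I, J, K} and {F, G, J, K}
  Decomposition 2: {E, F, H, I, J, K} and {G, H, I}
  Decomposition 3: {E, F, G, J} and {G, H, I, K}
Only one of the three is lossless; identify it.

Decomposition 1: common = {G, J, K}, closure = {E, F, G, H, J, K} → lossless.
Decomposition 2: common = {H, I}, closure = {H, I} → lossy.
Decomposition 3: common = {G}, closure = {E, G} → lossy.

Decomposition 1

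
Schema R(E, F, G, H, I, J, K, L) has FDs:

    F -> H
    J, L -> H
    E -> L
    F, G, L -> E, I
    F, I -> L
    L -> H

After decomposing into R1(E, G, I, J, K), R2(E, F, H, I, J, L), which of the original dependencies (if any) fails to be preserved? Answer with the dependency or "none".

Check F, G, L → E, I: no single fragment contains all of {E, F, G, I, L}, and the restricted closure of {F, G, L} across the fragments never reaches {E, I}.
F → H is preserved.
J, L → H is preserved.
E → L is preserved.
F, I → L is preserved.
L → H is preserved.

F, G, L -> E, I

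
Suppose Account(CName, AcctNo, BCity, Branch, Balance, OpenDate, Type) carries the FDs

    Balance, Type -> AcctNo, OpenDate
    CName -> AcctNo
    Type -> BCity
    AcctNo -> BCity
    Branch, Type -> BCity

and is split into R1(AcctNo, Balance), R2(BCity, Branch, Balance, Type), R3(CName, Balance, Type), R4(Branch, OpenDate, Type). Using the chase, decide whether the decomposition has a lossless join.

No

Chase test. Columns are CName, AcctNo, BCity, Branch, Balance, OpenDate, Type; row i has aⱼ where attribute j ∈ Ri, else bᵢⱼ.
Initial tableau (one row per fragment):
  row 1: b11 a2 b13 b14 a5 b16 b17
  row 2: b21 b22 a3 a4 a5 b26 a7
  row 3: a1 b32 b33 b34 a5 b36 a7
  row 4: b41 b42 b43 a4 b45 a6 a7
Rows 2 and 3 agree on Balance, Type; apply Balance, Type→AcctNo, OpenDate and equate their AcctNo, OpenDate entries.
Rows 2 and 3 agree on Type; apply Type→BCity and equate their BCity entries.
Rows 2 and 4 agree on Type; apply Type→BCity and equate their BCity entries.
No row becomes fully distinguished — the join is lossy.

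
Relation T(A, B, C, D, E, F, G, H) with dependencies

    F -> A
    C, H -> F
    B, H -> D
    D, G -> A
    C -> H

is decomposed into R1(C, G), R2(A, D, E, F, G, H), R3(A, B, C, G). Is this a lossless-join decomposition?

No

Chase test. Columns are A, B, C, D, E, F, G, H; row i has aⱼ where attribute j ∈ Ri, else bᵢⱼ.
Initial tableau (one row per fragment):
  row 1: b11 b12 a3 b14 b15 b16 a7 b18
  row 2: a1 b22 b23 a4 a5 a6 a7 a8
  row 3: a1 a2 a3 b34 b35 b36 a7 b38
Rows 1 and 3 agree on C; apply C→H and equate their H entries.
Rows 1 and 3 agree on C, H; apply C, H→F and equate their F entries.
Rows 1 and 3 agree on F; apply F→A and equate their A entries.
No row becomes fully distinguished — the join is lossy.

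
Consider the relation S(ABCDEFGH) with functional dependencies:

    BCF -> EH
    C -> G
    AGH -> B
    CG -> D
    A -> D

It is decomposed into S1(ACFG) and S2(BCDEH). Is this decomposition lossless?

No

Common attributes: S1 ∩ S2 = {C}.
Closure of {C}: C → G applies, adding G; CG → D applies, adding D. So (C)⁺ = {CDG}.
The closure contains neither all of S1 = {ACFG} nor all of S2 = {BCDEH}, so the common attributes are not a superkey of either fragment. The join is lossy.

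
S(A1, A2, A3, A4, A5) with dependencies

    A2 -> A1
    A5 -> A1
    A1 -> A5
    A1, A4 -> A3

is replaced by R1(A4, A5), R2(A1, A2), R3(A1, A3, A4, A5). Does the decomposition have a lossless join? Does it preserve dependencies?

Lossless test (chase): Rows 1 and 3 agree on A5; apply A5→A1 and equate their A1 entries. Rows 1 and 2 agree on A1; apply A1→A5 and equate their A5 entries. Rows 1 and 3 agree on A1, A4; apply A1, A4→A3 and equate their A3 entries. No row becomes fully distinguished — the join is lossy.
Dependency preservation: every FD's attributes lie within a single fragment, so each can be enforced locally — preserved.

lossy but dependency-preserving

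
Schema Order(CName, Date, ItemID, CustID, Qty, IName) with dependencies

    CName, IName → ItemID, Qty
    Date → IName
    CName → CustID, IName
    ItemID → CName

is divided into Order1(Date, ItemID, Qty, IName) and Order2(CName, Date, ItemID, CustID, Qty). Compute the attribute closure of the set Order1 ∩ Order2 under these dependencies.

Order1 ∩ Order2 = {Date, ItemID, Qty}.
Date → IName applies, adding IName
ItemID → CName applies, adding CName
CName → CustID, IName applies, adding CustID
Closure: {CName, Date, ItemID, CustID, Qty, IName}.

CName, Date, ItemID, CustID, Qty, IName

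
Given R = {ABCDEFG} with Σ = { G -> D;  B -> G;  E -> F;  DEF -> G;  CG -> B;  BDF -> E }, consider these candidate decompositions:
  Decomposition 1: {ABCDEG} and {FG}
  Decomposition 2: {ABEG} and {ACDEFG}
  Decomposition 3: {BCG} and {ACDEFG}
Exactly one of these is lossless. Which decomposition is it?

Decomposition 3

Decomposition 1: common = {G}, closure = {DG} → lossy.
Decomposition 2: common = {AEG}, closure = {ADEFG} → lossy.
Decomposition 3: common = {CG}, closure = {BCDG} → lossless.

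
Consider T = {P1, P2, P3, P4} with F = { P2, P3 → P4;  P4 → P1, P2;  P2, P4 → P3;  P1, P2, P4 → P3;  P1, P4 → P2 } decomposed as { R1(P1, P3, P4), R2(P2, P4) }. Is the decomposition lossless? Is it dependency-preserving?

Lossless test: (P4)⁺ = {P1, P2, P3, P4}, which contains all of one fragment — lossless.
Dependency preservation: the restricted closure of {P2, P3} across the fragments never reaches {P4}, so P2, P3 → P4 cannot be enforced without a join — not preserved.

lossless but not dependency-preserving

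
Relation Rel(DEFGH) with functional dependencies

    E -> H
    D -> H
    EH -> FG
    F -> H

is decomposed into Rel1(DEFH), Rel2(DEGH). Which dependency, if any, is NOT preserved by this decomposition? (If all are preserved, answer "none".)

E → H lies within Rel1.
D → H lies within Rel1.
EH → FG: restricted closure across fragments reaches FG.
F → H lies within Rel1.
Every dependency is enforceable on the fragments, so the decomposition is dependency-preserving.

none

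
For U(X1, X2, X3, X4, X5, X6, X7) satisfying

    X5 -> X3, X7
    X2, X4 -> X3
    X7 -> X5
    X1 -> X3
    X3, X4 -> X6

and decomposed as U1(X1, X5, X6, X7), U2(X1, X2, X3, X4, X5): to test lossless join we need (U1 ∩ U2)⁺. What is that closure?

U1 ∩ U2 = {X1, X5}.
X5 → X3, X7 applies, adding X3, X7
Closure: {X1, X3, X5, X7}.

X1, X3, X5, X7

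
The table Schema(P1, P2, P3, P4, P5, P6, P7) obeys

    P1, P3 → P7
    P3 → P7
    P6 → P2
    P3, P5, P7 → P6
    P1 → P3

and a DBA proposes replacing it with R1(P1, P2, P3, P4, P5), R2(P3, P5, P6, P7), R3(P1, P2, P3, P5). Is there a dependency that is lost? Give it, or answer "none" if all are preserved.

Check P6 → P2: no single fragment contains all of {P2, P6}, and the restricted closure of {P6} across the fragments never reaches {P2}.
P1, P3 → P7 is preserved.
P3 → P7 is preserved.
P3, P5, P7 → P6 is preserved.
P1 → P3 is preserved.

P6 → P2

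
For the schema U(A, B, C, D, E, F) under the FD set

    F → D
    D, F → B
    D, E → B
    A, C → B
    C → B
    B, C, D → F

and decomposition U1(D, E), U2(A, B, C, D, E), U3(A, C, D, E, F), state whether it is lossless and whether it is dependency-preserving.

lossless but not dependency-preserving

Lossless test (chase): Rows 1 and 2 agree on D, E; apply D, E→B and equate their B entries. Rows 1 and 3 agree on D, E; apply D, E→B and equate their B entries. Rows 2 and 3 agree on B, C, D; apply B, C, D→F and equate their F entries. Row 2 is now all distinguished symbols — the join is lossless.
Dependency preservation: the restricted closure of {D, F} across the fragments never reaches {B}, so D, F → B cannot be enforced without a join — not preserved.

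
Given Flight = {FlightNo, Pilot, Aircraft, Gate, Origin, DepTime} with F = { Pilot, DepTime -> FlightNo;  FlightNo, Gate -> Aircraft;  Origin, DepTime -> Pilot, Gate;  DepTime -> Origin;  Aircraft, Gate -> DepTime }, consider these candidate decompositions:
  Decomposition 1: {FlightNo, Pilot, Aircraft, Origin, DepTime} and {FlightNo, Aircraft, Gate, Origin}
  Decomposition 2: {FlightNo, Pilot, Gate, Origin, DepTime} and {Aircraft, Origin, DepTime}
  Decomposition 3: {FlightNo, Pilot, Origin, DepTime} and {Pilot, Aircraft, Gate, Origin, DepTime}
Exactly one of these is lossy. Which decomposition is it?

Decomposition 1: common = {FlightNo, Aircraft, Origin}, closure = {FlightNo, Aircraft, Origin} → lossy.
Decomposition 2: common = {Origin, DepTime}, closure = {FlightNo, Pilot, Aircraft, Gate, Origin, DepTime} → lossless.
Decomposition 3: common = {Pilot, Origin, DepTime}, closure = {FlightNo, Pilot, Aircraft, Gate, Origin, DepTime} → lossless.

Decomposition 1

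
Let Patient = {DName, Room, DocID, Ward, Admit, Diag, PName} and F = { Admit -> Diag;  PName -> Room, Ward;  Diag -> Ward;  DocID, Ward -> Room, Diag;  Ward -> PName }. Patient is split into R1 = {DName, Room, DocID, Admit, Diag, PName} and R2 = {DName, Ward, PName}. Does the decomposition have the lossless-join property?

Yes

Common attributes: R1 ∩ R2 = {DName, PName}.
Closure of {DName, PName}: PName → Room, Ward applies, adding Room, Ward. So (DName, PName)⁺ = {DName, Room, Ward, PName}.
This closure contains every attribute of R2, so R1 ∩ R2 → R2. The join is lossless.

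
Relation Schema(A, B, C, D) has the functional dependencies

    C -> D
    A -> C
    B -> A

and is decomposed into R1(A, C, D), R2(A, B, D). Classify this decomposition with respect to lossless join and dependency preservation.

Lossless test: (A, D)⁺ = {A, C, D}, which contains all of one fragment — lossless.
Dependency preservation: every FD's attributes lie within a single fragment, so each can be enforced locally — preserved.

lossless and dependency-preserving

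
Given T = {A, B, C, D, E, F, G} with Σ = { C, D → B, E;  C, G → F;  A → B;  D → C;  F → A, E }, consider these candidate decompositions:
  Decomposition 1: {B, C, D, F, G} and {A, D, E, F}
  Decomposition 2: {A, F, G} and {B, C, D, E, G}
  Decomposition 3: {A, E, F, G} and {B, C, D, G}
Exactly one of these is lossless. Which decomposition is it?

Decomposition 1: common = {D, F}, closure = {A, B, C, D, E, F} → lossless.
Decomposition 2: common = {G}, closure = {G} → lossy.
Decomposition 3: common = {G}, closure = {G} → lossy.

Decomposition 1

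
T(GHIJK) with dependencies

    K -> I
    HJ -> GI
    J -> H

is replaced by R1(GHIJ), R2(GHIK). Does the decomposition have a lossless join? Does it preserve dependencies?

lossy but dependency-preserving

Lossless test: (GHI)⁺ = {GHI}, which is a superkey of neither fragment — lossy.
Dependency preservation: every FD's attributes lie within a single fragment, so each can be enforced locally — preserved.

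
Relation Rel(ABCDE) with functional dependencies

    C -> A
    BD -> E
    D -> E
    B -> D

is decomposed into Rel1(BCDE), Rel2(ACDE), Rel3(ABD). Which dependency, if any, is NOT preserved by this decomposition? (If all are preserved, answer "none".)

C → A lies within Rel2.
BD → E lies within Rel1.
D → E lies within Rel1.
B → D lies within Rel1.
Every dependency is enforceable on the fragments, so the decomposition is dependency-preserving.

none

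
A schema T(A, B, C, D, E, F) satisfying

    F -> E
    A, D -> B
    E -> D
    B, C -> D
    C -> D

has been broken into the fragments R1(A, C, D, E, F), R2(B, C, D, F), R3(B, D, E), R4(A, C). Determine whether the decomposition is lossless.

No

Chase test. Columns are A, B, C, D, E, F; row i has aⱼ where attribute j ∈ Ri, else bᵢⱼ.
Initial tableau (one row per fragment):
  row 1: a1 b12 a3 a4 a5 a6
  row 2: b21 a2 a3 a4 b25 a6
  row 3: b31 a2 b33 a4 a5 b36
  row 4: a1 b42 a3 b44 b45 b46
Rows 1 and 2 agree on F; apply F→E and equate their E entries.
Rows 1 and 4 agree on C; apply C→D and equate their D entries.
Rows 1 and 4 agree on A, D; apply A, D→B and equate their B entries.
No row becomes fully distinguished — the join is lossy.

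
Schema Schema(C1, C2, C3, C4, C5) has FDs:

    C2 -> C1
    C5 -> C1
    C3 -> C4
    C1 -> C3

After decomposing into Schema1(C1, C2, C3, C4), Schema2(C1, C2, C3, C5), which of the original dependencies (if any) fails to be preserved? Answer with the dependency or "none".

none

C2 → C1 lies within Schema1.
C5 → C1 lies within Schema2.
C3 → C4 lies within Schema1.
C1 → C3 lies within Schema1.
Every dependency is enforceable on the fragments, so the decomposition is dependency-preserving.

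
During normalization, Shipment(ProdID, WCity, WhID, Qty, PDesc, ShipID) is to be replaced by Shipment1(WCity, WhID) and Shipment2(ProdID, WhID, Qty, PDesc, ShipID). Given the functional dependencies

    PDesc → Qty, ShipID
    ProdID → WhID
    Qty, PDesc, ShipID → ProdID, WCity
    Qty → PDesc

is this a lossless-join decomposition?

No

Common attributes: Shipment1 ∩ Shipment2 = {WhID}.
No dependency enlarges {WhID}, so (WhID)⁺ = {WhID}.
The closure contains neither all of Shipment1 = {WCity, WhID} nor all of Shipment2 = {ProdID, WhID, Qty, PDesc, ShipID}, so the common attributes are not a superkey of either fragment. The join is lossy.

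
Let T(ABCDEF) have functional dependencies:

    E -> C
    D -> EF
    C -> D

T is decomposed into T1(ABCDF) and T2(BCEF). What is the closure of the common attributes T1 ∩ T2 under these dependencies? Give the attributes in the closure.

BCDEF

T1 ∩ T2 = {BCF}.
C → D applies, adding D
D → EF applies, adding E
Closure: {BCDEF}.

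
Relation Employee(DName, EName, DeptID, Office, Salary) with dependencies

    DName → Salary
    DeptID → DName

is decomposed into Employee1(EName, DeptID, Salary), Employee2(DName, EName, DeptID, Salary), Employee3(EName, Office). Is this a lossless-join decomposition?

No

Chase test. Columns are DName, EName, DeptID, Office, Salary; row i has aⱼ where attribute j ∈ Employeei, else bᵢⱼ.
Initial tableau (one row per fragment):
  row 1: b11 a2 a3 b14 a5
  row 2: a1 a2 a3 b24 a5
  row 3: b31 a2 b33 a4 b35
Rows 1 and 2 agree on DeptID; apply DeptID→DName and equate their DName entries.
No row becomes fully distinguished — the join is lossy.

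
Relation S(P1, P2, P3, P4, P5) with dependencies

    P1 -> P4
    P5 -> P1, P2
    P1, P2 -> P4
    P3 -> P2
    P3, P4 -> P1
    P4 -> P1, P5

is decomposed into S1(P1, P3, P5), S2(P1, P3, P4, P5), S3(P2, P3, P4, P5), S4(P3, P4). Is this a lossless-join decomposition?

Chase test. Columns are P1, P2, P3, P4, P5; row i has aⱼ where attribute j ∈ Si, else bᵢⱼ.
Initial tableau (one row per fragment):
  row 1: a1 b12 a3 b14 a5
  row 2: a1 b22 a3 a4 a5
  row 3: b31 a2 a3 a4 a5
  row 4: b41 b42 a3 a4 b45
Rows 1 and 2 agree on P1; apply P1→P4 and equate their P4 entries.
Rows 1 and 2 agree on P5; apply P5→P1, P2 and equate their P1, P2 entries.
Rows 1 and 3 agree on P5; apply P5→P1, P2 and equate their P1, P2 entries.
Rows 1 and 4 agree on P3; apply P3→P2 and equate their P2 entries.
Rows 1 and 4 agree on P3, P4; apply P3, P4→P1 and equate their P1 entries.
Rows 1 and 4 agree on P4; apply P4→P1, P5 and equate their P1, P5 entries.
Row 1 is now all distinguished symbols — the join is lossless.

Yes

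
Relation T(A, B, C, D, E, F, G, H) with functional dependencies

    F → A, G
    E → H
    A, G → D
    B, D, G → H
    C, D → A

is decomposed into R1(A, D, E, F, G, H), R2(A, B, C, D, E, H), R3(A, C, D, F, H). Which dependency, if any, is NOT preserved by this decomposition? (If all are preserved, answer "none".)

Check B, D, G → H: no single fragment contains all of {B, D, G, H}, and the restricted closure of {B, D, G} across the fragments never reaches {H}.
F → A, G is preserved.
E → H is preserved.
A, G → D is preserved.
C, D → A is preserved.

B, D, G → H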